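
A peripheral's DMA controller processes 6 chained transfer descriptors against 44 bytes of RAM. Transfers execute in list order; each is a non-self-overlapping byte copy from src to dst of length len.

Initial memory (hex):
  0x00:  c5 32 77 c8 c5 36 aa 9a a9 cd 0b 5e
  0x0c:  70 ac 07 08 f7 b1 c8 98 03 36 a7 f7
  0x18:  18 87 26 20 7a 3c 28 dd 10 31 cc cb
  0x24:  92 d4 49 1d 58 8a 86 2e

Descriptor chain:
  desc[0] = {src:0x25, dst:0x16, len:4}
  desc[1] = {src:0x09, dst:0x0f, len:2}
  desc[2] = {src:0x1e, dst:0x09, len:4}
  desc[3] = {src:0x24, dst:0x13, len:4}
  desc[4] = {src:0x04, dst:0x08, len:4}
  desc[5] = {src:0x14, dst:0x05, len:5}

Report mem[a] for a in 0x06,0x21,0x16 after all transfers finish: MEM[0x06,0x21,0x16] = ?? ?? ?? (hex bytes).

MEM[0x06,0x21,0x16] = 49 31 1d

#0 dst[0x16+4] := {0xd4,0x49,0x1d,0x58}
#1 dst[0x0f+2] := {0xcd,0x0b}
#2 dst[0x09+4] := {0x28,0xdd,0x10,0x31}
#3 dst[0x13+4] := {0x92,0xd4,0x49,0x1d}
#4 dst[0x08+4] := {0xc5,0x36,0xaa,0x9a}
#5 dst[0x05+5] := {0xd4,0x49,0x1d,0x49,0x1d}
query mem[0x06]=0x49, mem[0x21]=0x31, mem[0x16]=0x1d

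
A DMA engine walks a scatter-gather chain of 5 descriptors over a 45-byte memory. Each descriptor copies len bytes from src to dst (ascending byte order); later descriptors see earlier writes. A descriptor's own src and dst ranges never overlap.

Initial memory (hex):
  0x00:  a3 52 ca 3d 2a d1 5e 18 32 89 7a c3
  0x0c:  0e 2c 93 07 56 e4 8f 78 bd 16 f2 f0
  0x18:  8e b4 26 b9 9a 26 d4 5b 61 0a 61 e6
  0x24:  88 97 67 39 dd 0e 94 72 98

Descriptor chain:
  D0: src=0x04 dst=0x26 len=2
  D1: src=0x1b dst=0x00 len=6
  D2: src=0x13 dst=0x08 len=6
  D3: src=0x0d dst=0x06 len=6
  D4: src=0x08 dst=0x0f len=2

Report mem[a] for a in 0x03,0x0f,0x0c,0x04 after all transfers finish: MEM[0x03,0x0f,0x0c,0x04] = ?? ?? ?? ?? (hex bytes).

MEM[0x03,0x0f,0x0c,0x04] = d4 07 f0 5b

[0] 0x04->0x26 len=2 : 2a d1
[1] 0x1b->0x00 len=6 : b9 9a 26 d4 5b 61
[2] 0x13->0x08 len=6 : 78 bd 16 f2 f0 8e
[3] 0x0d->0x06 len=6 : 8e 93 07 56 e4 8f
[4] 0x08->0x0f len=2 : 07 56
query mem[0x03]=0xd4, mem[0x0f]=0x07, mem[0x0c]=0xf0, mem[0x04]=0x5b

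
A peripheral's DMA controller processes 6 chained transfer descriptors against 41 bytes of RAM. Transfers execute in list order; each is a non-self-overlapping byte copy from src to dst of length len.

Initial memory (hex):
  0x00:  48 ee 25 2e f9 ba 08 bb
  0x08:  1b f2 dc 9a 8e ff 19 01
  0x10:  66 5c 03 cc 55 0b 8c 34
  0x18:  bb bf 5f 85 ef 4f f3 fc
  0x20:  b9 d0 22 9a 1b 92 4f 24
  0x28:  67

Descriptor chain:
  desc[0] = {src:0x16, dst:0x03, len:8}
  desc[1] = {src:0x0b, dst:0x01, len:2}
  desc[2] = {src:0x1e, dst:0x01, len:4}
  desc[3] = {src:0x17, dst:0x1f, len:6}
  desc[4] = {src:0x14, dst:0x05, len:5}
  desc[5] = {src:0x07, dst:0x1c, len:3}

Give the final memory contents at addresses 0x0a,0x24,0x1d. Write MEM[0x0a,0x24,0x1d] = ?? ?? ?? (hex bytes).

#0 dst[0x03+8] := {0x8c,0x34,0xbb,0xbf,0x5f,0x85,0xef,0x4f}
#1 dst[0x01+2] := {0x9a,0x8e}
#2 dst[0x01+4] := {0xf3,0xfc,0xb9,0xd0}
#3 dst[0x1f+6] := {0x34,0xbb,0xbf,0x5f,0x85,0xef}
#4 dst[0x05+5] := {0x55,0x0b,0x8c,0x34,0xbb}
#5 dst[0x1c+3] := {0x8c,0x34,0xbb}
query mem[0x0a]=0x4f, mem[0x24]=0xef, mem[0x1d]=0x34

MEM[0x0a,0x24,0x1d] = 4f ef 34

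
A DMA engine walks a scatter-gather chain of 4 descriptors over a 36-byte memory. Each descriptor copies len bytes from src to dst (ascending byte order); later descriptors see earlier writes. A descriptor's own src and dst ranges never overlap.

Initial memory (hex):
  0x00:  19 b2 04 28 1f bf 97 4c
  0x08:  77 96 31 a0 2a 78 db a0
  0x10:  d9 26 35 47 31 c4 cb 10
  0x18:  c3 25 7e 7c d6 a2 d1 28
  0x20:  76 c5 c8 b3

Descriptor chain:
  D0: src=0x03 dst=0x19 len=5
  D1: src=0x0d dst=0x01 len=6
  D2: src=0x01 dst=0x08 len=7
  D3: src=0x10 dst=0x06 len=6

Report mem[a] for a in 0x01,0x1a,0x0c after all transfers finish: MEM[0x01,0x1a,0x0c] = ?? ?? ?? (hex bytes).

MEM[0x01,0x1a,0x0c] = 78 1f 26

#0 dst[0x19+5] := {0x28,0x1f,0xbf,0x97,0x4c}
#1 dst[0x01+6] := {0x78,0xdb,0xa0,0xd9,0x26,0x35}
#2 dst[0x08+7] := {0x78,0xdb,0xa0,0xd9,0x26,0x35,0x4c}
#3 dst[0x06+6] := {0xd9,0x26,0x35,0x47,0x31,0xc4}
query mem[0x01]=0x78, mem[0x1a]=0x1f, mem[0x0c]=0x26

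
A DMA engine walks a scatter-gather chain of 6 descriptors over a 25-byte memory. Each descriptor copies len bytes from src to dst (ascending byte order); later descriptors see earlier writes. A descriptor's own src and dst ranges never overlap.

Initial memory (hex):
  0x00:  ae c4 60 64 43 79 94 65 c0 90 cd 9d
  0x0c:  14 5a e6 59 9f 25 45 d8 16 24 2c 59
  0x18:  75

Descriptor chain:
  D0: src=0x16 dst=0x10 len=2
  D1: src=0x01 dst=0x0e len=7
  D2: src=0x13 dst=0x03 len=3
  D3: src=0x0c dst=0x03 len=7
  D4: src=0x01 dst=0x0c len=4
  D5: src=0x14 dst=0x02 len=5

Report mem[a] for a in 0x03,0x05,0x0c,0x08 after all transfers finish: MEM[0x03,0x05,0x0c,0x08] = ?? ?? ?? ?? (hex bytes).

  after D0: wrote 2B at 0x10 = 2c59
  after D1: wrote 7B at 0x0e = c4606443799465
  after D2: wrote 3B at 0x03 = 946524
  after D3: wrote 7B at 0x03 = 145ac460644379
  after D4: wrote 4B at 0x0c = c460145a
  after D5: wrote 5B at 0x02 = 65242c5975
query mem[0x03]=0x24, mem[0x05]=0x59, mem[0x0c]=0xc4, mem[0x08]=0x43

MEM[0x03,0x05,0x0c,0x08] = 24 59 c4 43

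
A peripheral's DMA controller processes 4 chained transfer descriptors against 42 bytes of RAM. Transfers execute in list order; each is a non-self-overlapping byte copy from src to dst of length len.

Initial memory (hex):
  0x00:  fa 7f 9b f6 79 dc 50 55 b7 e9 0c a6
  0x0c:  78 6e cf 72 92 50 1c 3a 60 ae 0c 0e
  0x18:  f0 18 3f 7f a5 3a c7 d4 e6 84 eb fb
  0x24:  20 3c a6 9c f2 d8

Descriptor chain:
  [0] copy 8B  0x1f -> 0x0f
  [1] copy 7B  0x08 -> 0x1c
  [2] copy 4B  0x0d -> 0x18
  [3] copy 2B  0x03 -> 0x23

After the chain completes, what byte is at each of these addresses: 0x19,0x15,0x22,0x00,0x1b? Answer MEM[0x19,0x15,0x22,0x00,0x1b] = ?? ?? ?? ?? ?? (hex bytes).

MEM[0x19,0x15,0x22,0x00,0x1b] = cf 3c cf fa e6

D0: mem[0x0f..0x16] <- [d4 e6 84 eb fb 20 3c a6]
D1: mem[0x1c..0x22] <- [b7 e9 0c a6 78 6e cf]
D2: mem[0x18..0x1b] <- [6e cf d4 e6]
D3: mem[0x23..0x24] <- [f6 79]
query mem[0x19]=0xcf, mem[0x15]=0x3c, mem[0x22]=0xcf, mem[0x00]=0xfa, mem[0x1b]=0xe6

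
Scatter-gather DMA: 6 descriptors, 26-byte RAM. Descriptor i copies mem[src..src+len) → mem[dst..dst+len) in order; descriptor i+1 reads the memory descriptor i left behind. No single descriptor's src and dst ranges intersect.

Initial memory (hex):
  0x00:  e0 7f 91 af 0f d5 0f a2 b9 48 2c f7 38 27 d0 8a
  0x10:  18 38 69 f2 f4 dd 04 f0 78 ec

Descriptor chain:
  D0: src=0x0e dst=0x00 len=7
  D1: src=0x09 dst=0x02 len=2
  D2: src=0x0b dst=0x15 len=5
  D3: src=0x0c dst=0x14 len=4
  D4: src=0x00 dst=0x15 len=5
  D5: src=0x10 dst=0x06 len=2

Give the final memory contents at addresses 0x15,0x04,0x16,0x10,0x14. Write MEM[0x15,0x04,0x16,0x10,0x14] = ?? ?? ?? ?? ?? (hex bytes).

#0 dst[0x00+7] := {0xd0,0x8a,0x18,0x38,0x69,0xf2,0xf4}
#1 dst[0x02+2] := {0x48,0x2c}
#2 dst[0x15+5] := {0xf7,0x38,0x27,0xd0,0x8a}
#3 dst[0x14+4] := {0x38,0x27,0xd0,0x8a}
#4 dst[0x15+5] := {0xd0,0x8a,0x48,0x2c,0x69}
#5 dst[0x06+2] := {0x18,0x38}
query mem[0x15]=0xd0, mem[0x04]=0x69, mem[0x16]=0x8a, mem[0x10]=0x18, mem[0x14]=0x38

MEM[0x15,0x04,0x16,0x10,0x14] = d0 69 8a 18 38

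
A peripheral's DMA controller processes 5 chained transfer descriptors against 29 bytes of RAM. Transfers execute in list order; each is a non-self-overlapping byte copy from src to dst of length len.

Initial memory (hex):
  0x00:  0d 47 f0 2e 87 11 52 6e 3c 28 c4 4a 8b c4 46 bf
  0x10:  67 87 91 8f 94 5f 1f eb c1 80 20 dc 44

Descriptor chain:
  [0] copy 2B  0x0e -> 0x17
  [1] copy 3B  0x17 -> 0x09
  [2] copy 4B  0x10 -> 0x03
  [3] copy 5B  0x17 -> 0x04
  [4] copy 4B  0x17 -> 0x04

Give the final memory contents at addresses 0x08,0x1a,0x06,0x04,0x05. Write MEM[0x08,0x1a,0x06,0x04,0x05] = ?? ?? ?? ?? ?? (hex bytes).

#0 dst[0x17+2] := {0x46,0xbf}
#1 dst[0x09+3] := {0x46,0xbf,0x80}
#2 dst[0x03+4] := {0x67,0x87,0x91,0x8f}
#3 dst[0x04+5] := {0x46,0xbf,0x80,0x20,0xdc}
#4 dst[0x04+4] := {0x46,0xbf,0x80,0x20}
query mem[0x08]=0xdc, mem[0x1a]=0x20, mem[0x06]=0x80, mem[0x04]=0x46, mem[0x05]=0xbf

MEM[0x08,0x1a,0x06,0x04,0x05] = dc 20 80 46 bf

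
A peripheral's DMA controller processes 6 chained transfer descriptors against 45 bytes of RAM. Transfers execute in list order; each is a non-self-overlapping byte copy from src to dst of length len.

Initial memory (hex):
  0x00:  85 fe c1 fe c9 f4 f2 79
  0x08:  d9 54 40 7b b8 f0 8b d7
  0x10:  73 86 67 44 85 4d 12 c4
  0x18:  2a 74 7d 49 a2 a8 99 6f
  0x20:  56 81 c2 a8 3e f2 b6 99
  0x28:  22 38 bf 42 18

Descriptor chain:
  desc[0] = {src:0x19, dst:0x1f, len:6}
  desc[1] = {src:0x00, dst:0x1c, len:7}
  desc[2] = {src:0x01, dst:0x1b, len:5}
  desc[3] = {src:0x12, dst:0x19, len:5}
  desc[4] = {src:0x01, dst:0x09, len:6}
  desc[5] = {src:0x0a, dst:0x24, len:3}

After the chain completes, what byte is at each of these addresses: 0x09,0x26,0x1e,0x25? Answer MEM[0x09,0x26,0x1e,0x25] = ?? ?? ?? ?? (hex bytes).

MEM[0x09,0x26,0x1e,0x25] = fe c9 c9 fe

  after D0: wrote 6B at 0x1f = 747d49a2a899
  after D1: wrote 7B at 0x1c = 85fec1fec9f4f2
  after D2: wrote 5B at 0x1b = fec1fec9f4
  after D3: wrote 5B at 0x19 = 6744854d12
  after D4: wrote 6B at 0x09 = fec1fec9f4f2
  after D5: wrote 3B at 0x24 = c1fec9
query mem[0x09]=0xfe, mem[0x26]=0xc9, mem[0x1e]=0xc9, mem[0x25]=0xfe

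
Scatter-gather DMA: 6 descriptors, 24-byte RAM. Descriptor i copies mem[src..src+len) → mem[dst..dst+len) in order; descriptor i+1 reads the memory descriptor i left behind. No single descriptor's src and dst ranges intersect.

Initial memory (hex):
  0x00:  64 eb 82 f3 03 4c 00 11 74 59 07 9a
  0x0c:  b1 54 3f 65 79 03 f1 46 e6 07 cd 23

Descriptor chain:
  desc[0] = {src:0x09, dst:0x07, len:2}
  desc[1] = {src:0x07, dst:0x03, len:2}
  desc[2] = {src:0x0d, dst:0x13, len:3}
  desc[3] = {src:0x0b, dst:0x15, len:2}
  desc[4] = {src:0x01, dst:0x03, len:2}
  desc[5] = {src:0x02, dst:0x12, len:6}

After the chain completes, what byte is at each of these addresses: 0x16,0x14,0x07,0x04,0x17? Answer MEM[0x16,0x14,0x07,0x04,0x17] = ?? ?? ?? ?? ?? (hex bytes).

#0 dst[0x07+2] := {0x59,0x07}
#1 dst[0x03+2] := {0x59,0x07}
#2 dst[0x13+3] := {0x54,0x3f,0x65}
#3 dst[0x15+2] := {0x9a,0xb1}
#4 dst[0x03+2] := {0xeb,0x82}
#5 dst[0x12+6] := {0x82,0xeb,0x82,0x4c,0x00,0x59}
query mem[0x16]=0x00, mem[0x14]=0x82, mem[0x07]=0x59, mem[0x04]=0x82, mem[0x17]=0x59

MEM[0x16,0x14,0x07,0x04,0x17] = 00 82 59 82 59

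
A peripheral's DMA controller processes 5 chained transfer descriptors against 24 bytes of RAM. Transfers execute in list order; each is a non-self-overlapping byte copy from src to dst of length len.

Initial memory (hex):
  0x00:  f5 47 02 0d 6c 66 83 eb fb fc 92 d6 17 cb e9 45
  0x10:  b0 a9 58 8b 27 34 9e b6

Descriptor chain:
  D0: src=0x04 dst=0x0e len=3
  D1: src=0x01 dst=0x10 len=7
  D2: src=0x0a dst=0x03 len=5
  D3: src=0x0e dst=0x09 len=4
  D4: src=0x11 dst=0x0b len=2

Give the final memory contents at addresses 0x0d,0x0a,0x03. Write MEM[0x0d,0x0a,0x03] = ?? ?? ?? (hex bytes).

MEM[0x0d,0x0a,0x03] = cb 66 92

[0] 0x04->0x0e len=3 : 6c 66 83
[1] 0x01->0x10 len=7 : 47 02 0d 6c 66 83 eb
[2] 0x0a->0x03 len=5 : 92 d6 17 cb 6c
[3] 0x0e->0x09 len=4 : 6c 66 47 02
[4] 0x11->0x0b len=2 : 02 0d
query mem[0x0d]=0xcb, mem[0x0a]=0x66, mem[0x03]=0x92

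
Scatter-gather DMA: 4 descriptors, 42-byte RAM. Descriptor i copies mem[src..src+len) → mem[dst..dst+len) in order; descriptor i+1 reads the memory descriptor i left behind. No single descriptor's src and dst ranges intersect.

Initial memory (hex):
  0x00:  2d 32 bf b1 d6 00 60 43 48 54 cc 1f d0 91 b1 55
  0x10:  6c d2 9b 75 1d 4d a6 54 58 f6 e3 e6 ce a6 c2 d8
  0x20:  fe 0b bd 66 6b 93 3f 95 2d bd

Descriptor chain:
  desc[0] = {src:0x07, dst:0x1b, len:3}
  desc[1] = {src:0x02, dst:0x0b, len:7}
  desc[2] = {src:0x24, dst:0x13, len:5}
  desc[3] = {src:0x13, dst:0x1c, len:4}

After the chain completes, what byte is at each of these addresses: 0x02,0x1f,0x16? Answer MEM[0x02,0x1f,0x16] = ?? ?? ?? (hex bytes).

D0: mem[0x1b..0x1d] <- [43 48 54]
D1: mem[0x0b..0x11] <- [bf b1 d6 00 60 43 48]
D2: mem[0x13..0x17] <- [6b 93 3f 95 2d]
D3: mem[0x1c..0x1f] <- [6b 93 3f 95]
query mem[0x02]=0xbf, mem[0x1f]=0x95, mem[0x16]=0x95

MEM[0x02,0x1f,0x16] = bf 95 95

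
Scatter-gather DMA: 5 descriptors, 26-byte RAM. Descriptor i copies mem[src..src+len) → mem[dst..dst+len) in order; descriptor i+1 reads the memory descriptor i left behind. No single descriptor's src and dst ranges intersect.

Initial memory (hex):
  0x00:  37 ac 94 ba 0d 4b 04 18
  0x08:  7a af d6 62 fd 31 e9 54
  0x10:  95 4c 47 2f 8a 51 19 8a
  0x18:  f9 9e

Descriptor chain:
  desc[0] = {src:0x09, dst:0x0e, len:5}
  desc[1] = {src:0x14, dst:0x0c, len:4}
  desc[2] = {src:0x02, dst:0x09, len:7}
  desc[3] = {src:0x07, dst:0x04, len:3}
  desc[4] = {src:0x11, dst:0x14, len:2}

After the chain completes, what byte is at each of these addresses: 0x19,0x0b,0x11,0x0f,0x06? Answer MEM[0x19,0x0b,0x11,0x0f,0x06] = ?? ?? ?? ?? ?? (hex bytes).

MEM[0x19,0x0b,0x11,0x0f,0x06] = 9e 0d fd 7a 94

D0: mem[0x0e..0x12] <- [af d6 62 fd 31]
D1: mem[0x0c..0x0f] <- [8a 51 19 8a]
D2: mem[0x09..0x0f] <- [94 ba 0d 4b 04 18 7a]
D3: mem[0x04..0x06] <- [18 7a 94]
D4: mem[0x14..0x15] <- [fd 31]
query mem[0x19]=0x9e, mem[0x0b]=0x0d, mem[0x11]=0xfd, mem[0x0f]=0x7a, mem[0x06]=0x94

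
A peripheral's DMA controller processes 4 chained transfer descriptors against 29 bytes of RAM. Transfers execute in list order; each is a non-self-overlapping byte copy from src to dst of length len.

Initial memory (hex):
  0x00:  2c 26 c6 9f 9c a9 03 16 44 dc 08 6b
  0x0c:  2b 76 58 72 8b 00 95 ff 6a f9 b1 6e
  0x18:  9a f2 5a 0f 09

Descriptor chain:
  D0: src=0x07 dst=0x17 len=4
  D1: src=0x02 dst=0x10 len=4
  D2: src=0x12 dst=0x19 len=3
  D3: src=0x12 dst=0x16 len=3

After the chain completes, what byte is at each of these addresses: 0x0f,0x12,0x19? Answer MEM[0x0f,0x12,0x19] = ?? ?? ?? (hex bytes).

  after D0: wrote 4B at 0x17 = 1644dc08
  after D1: wrote 4B at 0x10 = c69f9ca9
  after D2: wrote 3B at 0x19 = 9ca96a
  after D3: wrote 3B at 0x16 = 9ca96a
query mem[0x0f]=0x72, mem[0x12]=0x9c, mem[0x19]=0x9c

MEM[0x0f,0x12,0x19] = 72 9c 9c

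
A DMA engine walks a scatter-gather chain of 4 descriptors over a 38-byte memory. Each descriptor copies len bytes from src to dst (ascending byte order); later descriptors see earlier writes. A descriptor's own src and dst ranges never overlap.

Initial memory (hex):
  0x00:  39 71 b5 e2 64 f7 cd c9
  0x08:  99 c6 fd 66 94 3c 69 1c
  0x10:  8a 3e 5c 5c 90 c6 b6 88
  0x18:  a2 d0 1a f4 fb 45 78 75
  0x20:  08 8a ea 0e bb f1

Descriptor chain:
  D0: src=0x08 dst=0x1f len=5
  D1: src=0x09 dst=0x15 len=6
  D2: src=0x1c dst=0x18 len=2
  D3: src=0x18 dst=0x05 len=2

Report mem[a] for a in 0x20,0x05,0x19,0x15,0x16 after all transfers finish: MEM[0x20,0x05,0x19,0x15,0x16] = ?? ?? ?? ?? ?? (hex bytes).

  after D0: wrote 5B at 0x1f = 99c6fd6694
  after D1: wrote 6B at 0x15 = c6fd66943c69
  after D2: wrote 2B at 0x18 = fb45
  after D3: wrote 2B at 0x05 = fb45
query mem[0x20]=0xc6, mem[0x05]=0xfb, mem[0x19]=0x45, mem[0x15]=0xc6, mem[0x16]=0xfd

MEM[0x20,0x05,0x19,0x15,0x16] = c6 fb 45 c6 fd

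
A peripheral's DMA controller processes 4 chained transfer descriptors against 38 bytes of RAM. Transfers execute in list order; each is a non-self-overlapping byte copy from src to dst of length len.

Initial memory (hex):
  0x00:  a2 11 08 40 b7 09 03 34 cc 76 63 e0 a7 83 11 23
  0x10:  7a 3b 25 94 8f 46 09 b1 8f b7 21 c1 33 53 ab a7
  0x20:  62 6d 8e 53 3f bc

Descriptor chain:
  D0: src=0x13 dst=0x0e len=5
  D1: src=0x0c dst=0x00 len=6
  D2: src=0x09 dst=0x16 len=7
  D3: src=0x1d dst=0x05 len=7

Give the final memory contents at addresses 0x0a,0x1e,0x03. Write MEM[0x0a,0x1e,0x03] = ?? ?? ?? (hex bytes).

MEM[0x0a,0x1e,0x03] = 8e ab 8f

  after D0: wrote 5B at 0x0e = 948f4609b1
  after D1: wrote 6B at 0x00 = a783948f4609
  after D2: wrote 7B at 0x16 = 7663e0a783948f
  after D3: wrote 7B at 0x05 = 53aba7626d8e53
query mem[0x0a]=0x8e, mem[0x1e]=0xab, mem[0x03]=0x8f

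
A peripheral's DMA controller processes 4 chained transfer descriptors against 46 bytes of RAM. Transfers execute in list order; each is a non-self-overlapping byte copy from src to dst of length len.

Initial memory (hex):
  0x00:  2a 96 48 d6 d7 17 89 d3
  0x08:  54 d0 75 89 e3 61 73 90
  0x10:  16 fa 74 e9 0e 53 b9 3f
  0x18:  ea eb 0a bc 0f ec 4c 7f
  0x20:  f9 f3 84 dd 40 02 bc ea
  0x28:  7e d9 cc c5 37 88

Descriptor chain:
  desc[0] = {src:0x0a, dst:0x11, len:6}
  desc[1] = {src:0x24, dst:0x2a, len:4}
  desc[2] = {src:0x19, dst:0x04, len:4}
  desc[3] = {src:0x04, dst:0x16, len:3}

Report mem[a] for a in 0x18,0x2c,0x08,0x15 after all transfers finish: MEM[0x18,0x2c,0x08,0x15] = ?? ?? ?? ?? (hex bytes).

D0: mem[0x11..0x16] <- [75 89 e3 61 73 90]
D1: mem[0x2a..0x2d] <- [40 02 bc ea]
D2: mem[0x04..0x07] <- [eb 0a bc 0f]
D3: mem[0x16..0x18] <- [eb 0a bc]
query mem[0x18]=0xbc, mem[0x2c]=0xbc, mem[0x08]=0x54, mem[0x15]=0x73

MEM[0x18,0x2c,0x08,0x15] = bc bc 54 73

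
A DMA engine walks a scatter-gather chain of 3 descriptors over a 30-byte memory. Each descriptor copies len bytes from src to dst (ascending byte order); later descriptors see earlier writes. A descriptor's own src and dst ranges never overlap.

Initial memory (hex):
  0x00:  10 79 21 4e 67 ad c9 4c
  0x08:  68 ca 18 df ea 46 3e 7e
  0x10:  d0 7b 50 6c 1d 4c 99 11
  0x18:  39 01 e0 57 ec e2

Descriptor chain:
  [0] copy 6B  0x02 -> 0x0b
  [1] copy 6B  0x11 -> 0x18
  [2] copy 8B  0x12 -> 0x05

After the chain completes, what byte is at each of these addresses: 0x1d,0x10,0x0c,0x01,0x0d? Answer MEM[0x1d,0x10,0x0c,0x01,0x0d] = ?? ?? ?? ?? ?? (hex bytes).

D0: mem[0x0b..0x10] <- [21 4e 67 ad c9 4c]
D1: mem[0x18..0x1d] <- [7b 50 6c 1d 4c 99]
D2: mem[0x05..0x0c] <- [50 6c 1d 4c 99 11 7b 50]
query mem[0x1d]=0x99, mem[0x10]=0x4c, mem[0x0c]=0x50, mem[0x01]=0x79, mem[0x0d]=0x67

MEM[0x1d,0x10,0x0c,0x01,0x0d] = 99 4c 50 79 67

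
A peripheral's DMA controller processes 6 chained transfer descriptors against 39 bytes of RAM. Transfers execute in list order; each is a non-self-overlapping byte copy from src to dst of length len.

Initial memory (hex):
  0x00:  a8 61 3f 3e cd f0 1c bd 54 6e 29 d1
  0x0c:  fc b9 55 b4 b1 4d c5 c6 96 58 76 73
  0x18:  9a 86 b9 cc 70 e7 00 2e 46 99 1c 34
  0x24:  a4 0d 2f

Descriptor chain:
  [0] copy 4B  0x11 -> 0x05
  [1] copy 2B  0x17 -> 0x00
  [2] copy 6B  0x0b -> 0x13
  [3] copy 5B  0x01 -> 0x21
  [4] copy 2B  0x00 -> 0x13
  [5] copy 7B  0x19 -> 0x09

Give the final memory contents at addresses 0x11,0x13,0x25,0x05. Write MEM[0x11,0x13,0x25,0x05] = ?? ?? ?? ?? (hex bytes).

MEM[0x11,0x13,0x25,0x05] = 4d 73 4d 4d

D0: mem[0x05..0x08] <- [4d c5 c6 96]
D1: mem[0x00..0x01] <- [73 9a]
D2: mem[0x13..0x18] <- [d1 fc b9 55 b4 b1]
D3: mem[0x21..0x25] <- [9a 3f 3e cd 4d]
D4: mem[0x13..0x14] <- [73 9a]
D5: mem[0x09..0x0f] <- [86 b9 cc 70 e7 00 2e]
query mem[0x11]=0x4d, mem[0x13]=0x73, mem[0x25]=0x4d, mem[0x05]=0x4d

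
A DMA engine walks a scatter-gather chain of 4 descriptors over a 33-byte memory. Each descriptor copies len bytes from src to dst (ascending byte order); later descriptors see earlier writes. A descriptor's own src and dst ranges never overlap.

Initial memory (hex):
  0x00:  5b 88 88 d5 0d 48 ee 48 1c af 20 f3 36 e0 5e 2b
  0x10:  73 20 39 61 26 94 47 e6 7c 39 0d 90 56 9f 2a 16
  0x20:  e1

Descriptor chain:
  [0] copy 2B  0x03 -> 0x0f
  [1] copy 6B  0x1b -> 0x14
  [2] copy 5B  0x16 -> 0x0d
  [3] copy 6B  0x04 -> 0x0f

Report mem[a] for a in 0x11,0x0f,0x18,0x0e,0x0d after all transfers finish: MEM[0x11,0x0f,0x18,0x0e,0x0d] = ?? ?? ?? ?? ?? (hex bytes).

[0] 0x03->0x0f len=2 : d5 0d
[1] 0x1b->0x14 len=6 : 90 56 9f 2a 16 e1
[2] 0x16->0x0d len=5 : 9f 2a 16 e1 0d
[3] 0x04->0x0f len=6 : 0d 48 ee 48 1c af
query mem[0x11]=0xee, mem[0x0f]=0x0d, mem[0x18]=0x16, mem[0x0e]=0x2a, mem[0x0d]=0x9f

MEM[0x11,0x0f,0x18,0x0e,0x0d] = ee 0d 16 2a 9f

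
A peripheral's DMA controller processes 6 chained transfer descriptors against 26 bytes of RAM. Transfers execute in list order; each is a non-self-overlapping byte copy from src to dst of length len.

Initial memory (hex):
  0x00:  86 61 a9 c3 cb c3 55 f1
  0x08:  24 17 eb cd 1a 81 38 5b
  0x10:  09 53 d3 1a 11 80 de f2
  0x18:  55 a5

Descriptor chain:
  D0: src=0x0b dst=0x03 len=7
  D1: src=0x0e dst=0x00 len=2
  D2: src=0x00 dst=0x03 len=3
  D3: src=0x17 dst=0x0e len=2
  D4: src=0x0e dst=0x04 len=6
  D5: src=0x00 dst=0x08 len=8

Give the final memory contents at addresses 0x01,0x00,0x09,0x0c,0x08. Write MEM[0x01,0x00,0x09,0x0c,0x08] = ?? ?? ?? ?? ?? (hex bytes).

  after D0: wrote 7B at 0x03 = cd1a81385b0953
  after D1: wrote 2B at 0x00 = 385b
  after D2: wrote 3B at 0x03 = 385ba9
  after D3: wrote 2B at 0x0e = f255
  after D4: wrote 6B at 0x04 = f2550953d31a
  after D5: wrote 8B at 0x08 = 385ba938f2550953
query mem[0x01]=0x5b, mem[0x00]=0x38, mem[0x09]=0x5b, mem[0x0c]=0xf2, mem[0x08]=0x38

MEM[0x01,0x00,0x09,0x0c,0x08] = 5b 38 5b f2 38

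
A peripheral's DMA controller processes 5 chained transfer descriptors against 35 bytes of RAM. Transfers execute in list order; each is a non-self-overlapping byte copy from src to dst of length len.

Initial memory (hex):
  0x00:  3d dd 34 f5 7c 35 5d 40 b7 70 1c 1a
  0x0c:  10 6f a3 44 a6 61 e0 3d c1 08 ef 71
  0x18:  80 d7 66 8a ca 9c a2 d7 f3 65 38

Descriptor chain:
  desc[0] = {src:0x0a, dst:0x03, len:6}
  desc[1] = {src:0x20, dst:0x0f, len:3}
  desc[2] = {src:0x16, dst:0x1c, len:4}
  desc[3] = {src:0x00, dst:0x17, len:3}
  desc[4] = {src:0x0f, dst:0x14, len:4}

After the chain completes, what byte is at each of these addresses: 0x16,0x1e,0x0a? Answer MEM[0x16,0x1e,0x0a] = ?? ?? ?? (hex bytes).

  after D0: wrote 6B at 0x03 = 1c1a106fa344
  after D1: wrote 3B at 0x0f = f36538
  after D2: wrote 4B at 0x1c = ef7180d7
  after D3: wrote 3B at 0x17 = 3ddd34
  after D4: wrote 4B at 0x14 = f36538e0
query mem[0x16]=0x38, mem[0x1e]=0x80, mem[0x0a]=0x1c

MEM[0x16,0x1e,0x0a] = 38 80 1c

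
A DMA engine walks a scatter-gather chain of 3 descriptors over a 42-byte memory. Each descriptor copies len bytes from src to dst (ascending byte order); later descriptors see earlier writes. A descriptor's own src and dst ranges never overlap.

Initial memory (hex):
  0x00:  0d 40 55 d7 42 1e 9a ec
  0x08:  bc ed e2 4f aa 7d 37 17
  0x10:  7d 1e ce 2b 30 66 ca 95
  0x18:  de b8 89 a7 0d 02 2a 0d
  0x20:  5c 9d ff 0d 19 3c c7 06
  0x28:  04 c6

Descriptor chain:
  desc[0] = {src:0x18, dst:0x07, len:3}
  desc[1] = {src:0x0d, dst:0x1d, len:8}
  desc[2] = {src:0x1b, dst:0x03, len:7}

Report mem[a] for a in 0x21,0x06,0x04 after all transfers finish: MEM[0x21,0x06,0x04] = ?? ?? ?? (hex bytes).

MEM[0x21,0x06,0x04] = 1e 37 0d

D0: mem[0x07..0x09] <- [de b8 89]
D1: mem[0x1d..0x24] <- [7d 37 17 7d 1e ce 2b 30]
D2: mem[0x03..0x09] <- [a7 0d 7d 37 17 7d 1e]
query mem[0x21]=0x1e, mem[0x06]=0x37, mem[0x04]=0x0d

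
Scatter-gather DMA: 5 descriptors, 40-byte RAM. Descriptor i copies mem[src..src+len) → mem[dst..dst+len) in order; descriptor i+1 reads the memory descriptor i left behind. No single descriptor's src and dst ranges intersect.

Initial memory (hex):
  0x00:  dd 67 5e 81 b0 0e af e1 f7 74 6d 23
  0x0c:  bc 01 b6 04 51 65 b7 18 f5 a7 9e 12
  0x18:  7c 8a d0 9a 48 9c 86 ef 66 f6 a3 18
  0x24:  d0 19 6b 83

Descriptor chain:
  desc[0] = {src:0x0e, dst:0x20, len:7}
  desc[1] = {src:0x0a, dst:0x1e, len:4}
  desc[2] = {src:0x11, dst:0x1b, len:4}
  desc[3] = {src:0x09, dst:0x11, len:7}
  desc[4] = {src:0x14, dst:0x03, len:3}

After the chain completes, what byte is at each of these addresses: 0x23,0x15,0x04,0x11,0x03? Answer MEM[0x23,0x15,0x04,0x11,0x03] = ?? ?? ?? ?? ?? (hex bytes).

MEM[0x23,0x15,0x04,0x11,0x03] = 65 01 01 74 bc

#0 dst[0x20+7] := {0xb6,0x04,0x51,0x65,0xb7,0x18,0xf5}
#1 dst[0x1e+4] := {0x6d,0x23,0xbc,0x01}
#2 dst[0x1b+4] := {0x65,0xb7,0x18,0xf5}
#3 dst[0x11+7] := {0x74,0x6d,0x23,0xbc,0x01,0xb6,0x04}
#4 dst[0x03+3] := {0xbc,0x01,0xb6}
query mem[0x23]=0x65, mem[0x15]=0x01, mem[0x04]=0x01, mem[0x11]=0x74, mem[0x03]=0xbc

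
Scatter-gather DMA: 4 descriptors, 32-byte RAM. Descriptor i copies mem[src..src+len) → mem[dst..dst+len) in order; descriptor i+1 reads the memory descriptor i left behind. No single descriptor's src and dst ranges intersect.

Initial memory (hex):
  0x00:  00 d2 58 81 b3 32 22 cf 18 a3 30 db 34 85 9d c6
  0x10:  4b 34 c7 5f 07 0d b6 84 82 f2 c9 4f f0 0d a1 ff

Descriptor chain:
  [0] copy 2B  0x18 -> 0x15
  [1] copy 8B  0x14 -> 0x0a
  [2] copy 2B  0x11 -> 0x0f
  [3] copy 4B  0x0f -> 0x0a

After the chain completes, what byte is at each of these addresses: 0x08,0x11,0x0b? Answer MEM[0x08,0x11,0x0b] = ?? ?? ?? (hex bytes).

MEM[0x08,0x11,0x0b] = 18 4f c7

  after D0: wrote 2B at 0x15 = 82f2
  after D1: wrote 8B at 0x0a = 0782f28482f2c94f
  after D2: wrote 2B at 0x0f = 4fc7
  after D3: wrote 4B at 0x0a = 4fc74fc7
query mem[0x08]=0x18, mem[0x11]=0x4f, mem[0x0b]=0xc7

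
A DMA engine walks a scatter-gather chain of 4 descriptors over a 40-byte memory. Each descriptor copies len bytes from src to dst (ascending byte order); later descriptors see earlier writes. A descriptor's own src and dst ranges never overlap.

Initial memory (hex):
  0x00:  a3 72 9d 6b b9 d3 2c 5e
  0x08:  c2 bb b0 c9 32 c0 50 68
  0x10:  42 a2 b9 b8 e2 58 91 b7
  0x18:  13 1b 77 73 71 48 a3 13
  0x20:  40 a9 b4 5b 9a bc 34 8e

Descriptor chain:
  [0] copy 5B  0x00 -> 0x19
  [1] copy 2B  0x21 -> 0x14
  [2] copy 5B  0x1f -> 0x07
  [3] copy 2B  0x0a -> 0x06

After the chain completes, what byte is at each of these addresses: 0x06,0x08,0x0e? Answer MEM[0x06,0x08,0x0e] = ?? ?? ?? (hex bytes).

MEM[0x06,0x08,0x0e] = b4 40 50

  after D0: wrote 5B at 0x19 = a3729d6bb9
  after D1: wrote 2B at 0x14 = a9b4
  after D2: wrote 5B at 0x07 = 1340a9b45b
  after D3: wrote 2B at 0x06 = b45b
query mem[0x06]=0xb4, mem[0x08]=0x40, mem[0x0e]=0x50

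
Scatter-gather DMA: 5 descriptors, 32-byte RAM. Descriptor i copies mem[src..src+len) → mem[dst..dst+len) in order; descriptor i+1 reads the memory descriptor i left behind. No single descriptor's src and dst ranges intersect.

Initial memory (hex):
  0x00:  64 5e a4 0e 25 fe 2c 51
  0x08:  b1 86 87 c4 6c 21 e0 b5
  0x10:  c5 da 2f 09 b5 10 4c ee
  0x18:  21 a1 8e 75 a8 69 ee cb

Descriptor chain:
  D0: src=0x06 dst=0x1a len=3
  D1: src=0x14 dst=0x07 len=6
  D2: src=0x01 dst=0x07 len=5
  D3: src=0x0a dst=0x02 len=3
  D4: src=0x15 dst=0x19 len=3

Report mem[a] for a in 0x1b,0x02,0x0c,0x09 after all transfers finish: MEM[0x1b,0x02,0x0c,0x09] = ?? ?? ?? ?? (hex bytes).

  after D0: wrote 3B at 0x1a = 2c51b1
  after D1: wrote 6B at 0x07 = b5104cee21a1
  after D2: wrote 5B at 0x07 = 5ea40e25fe
  after D3: wrote 3B at 0x02 = 25fea1
  after D4: wrote 3B at 0x19 = 104cee
query mem[0x1b]=0xee, mem[0x02]=0x25, mem[0x0c]=0xa1, mem[0x09]=0x0e

MEM[0x1b,0x02,0x0c,0x09] = ee 25 a1 0e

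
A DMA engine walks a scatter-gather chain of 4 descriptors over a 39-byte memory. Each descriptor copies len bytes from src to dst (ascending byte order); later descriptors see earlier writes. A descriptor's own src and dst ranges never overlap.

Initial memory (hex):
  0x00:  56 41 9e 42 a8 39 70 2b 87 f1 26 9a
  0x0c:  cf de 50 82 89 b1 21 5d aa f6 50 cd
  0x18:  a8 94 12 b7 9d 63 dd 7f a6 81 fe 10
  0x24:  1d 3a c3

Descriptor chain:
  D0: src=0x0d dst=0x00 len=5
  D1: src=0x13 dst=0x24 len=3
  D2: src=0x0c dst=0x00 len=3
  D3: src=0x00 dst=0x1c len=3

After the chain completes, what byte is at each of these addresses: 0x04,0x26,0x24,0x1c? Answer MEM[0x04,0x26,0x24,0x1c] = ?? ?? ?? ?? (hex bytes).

MEM[0x04,0x26,0x24,0x1c] = b1 f6 5d cf

#0 dst[0x00+5] := {0xde,0x50,0x82,0x89,0xb1}
#1 dst[0x24+3] := {0x5d,0xaa,0xf6}
#2 dst[0x00+3] := {0xcf,0xde,0x50}
#3 dst[0x1c+3] := {0xcf,0xde,0x50}
query mem[0x04]=0xb1, mem[0x26]=0xf6, mem[0x24]=0x5d, mem[0x1c]=0xcf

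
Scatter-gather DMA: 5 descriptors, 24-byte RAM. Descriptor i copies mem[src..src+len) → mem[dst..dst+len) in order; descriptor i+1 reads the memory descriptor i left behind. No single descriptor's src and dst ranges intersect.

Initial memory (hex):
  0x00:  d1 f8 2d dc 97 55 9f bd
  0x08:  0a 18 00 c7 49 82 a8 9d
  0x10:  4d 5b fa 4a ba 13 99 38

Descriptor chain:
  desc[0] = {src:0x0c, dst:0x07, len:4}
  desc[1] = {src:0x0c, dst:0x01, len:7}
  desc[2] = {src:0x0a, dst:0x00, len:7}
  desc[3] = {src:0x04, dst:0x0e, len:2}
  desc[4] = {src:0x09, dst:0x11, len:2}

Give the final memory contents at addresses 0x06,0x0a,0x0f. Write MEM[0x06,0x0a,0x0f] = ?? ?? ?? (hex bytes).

MEM[0x06,0x0a,0x0f] = 4d 9d 9d

D0: mem[0x07..0x0a] <- [49 82 a8 9d]
D1: mem[0x01..0x07] <- [49 82 a8 9d 4d 5b fa]
D2: mem[0x00..0x06] <- [9d c7 49 82 a8 9d 4d]
D3: mem[0x0e..0x0f] <- [a8 9d]
D4: mem[0x11..0x12] <- [a8 9d]
query mem[0x06]=0x4d, mem[0x0a]=0x9d, mem[0x0f]=0x9d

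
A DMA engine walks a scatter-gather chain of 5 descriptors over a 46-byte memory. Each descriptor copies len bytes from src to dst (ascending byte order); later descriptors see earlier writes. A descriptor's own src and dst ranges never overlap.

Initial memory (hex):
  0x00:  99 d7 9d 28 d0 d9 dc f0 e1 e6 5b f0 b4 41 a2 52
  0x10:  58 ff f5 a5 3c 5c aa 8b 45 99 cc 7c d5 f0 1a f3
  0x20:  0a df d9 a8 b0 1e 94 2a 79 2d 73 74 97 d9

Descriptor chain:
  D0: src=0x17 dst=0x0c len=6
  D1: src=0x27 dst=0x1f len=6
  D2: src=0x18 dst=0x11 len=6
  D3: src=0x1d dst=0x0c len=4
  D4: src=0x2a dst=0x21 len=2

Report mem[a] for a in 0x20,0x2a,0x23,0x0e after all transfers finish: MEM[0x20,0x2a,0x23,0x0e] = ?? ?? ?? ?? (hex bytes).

#0 dst[0x0c+6] := {0x8b,0x45,0x99,0xcc,0x7c,0xd5}
#1 dst[0x1f+6] := {0x2a,0x79,0x2d,0x73,0x74,0x97}
#2 dst[0x11+6] := {0x45,0x99,0xcc,0x7c,0xd5,0xf0}
#3 dst[0x0c+4] := {0xf0,0x1a,0x2a,0x79}
#4 dst[0x21+2] := {0x73,0x74}
query mem[0x20]=0x79, mem[0x2a]=0x73, mem[0x23]=0x74, mem[0x0e]=0x2a

MEM[0x20,0x2a,0x23,0x0e] = 79 73 74 2a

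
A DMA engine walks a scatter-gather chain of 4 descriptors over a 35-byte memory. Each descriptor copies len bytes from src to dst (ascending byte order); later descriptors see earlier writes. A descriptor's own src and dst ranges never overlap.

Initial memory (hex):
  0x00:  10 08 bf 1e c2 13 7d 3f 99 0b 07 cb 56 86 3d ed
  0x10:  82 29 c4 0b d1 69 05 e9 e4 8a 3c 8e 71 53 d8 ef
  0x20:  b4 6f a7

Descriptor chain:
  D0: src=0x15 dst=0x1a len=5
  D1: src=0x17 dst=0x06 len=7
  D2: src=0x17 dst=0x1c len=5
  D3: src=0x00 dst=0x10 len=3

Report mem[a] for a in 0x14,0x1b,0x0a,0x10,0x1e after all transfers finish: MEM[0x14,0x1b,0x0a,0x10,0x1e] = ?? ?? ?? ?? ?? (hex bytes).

#0 dst[0x1a+5] := {0x69,0x05,0xe9,0xe4,0x8a}
#1 dst[0x06+7] := {0xe9,0xe4,0x8a,0x69,0x05,0xe9,0xe4}
#2 dst[0x1c+5] := {0xe9,0xe4,0x8a,0x69,0x05}
#3 dst[0x10+3] := {0x10,0x08,0xbf}
query mem[0x14]=0xd1, mem[0x1b]=0x05, mem[0x0a]=0x05, mem[0x10]=0x10, mem[0x1e]=0x8a

MEM[0x14,0x1b,0x0a,0x10,0x1e] = d1 05 05 10 8a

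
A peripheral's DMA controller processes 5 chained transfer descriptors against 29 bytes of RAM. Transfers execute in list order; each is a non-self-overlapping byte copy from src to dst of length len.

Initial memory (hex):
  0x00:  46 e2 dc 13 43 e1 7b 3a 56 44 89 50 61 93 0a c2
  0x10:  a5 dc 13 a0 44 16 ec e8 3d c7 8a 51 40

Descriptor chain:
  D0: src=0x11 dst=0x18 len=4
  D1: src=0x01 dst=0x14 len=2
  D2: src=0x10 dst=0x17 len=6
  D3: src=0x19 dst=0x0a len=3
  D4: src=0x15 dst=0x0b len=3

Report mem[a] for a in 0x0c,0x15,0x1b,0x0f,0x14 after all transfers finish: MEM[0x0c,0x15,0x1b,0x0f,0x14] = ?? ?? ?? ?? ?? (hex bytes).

MEM[0x0c,0x15,0x1b,0x0f,0x14] = ec dc e2 c2 e2

#0 dst[0x18+4] := {0xdc,0x13,0xa0,0x44}
#1 dst[0x14+2] := {0xe2,0xdc}
#2 dst[0x17+6] := {0xa5,0xdc,0x13,0xa0,0xe2,0xdc}
#3 dst[0x0a+3] := {0x13,0xa0,0xe2}
#4 dst[0x0b+3] := {0xdc,0xec,0xa5}
query mem[0x0c]=0xec, mem[0x15]=0xdc, mem[0x1b]=0xe2, mem[0x0f]=0xc2, mem[0x14]=0xe2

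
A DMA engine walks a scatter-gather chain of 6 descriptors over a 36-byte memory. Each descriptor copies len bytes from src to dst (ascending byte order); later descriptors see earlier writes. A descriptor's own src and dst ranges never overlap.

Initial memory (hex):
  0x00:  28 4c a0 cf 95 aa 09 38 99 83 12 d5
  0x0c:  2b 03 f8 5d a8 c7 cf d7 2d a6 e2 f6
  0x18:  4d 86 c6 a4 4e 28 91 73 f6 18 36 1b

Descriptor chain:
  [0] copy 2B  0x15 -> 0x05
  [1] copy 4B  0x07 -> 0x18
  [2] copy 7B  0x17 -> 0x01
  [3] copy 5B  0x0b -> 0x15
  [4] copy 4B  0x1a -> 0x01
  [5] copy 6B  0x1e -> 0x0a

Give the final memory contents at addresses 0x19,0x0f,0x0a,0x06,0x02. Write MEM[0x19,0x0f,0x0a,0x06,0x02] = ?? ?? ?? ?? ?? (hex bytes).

  after D0: wrote 2B at 0x05 = a6e2
  after D1: wrote 4B at 0x18 = 38998312
  after D2: wrote 7B at 0x01 = f6389983124e28
  after D3: wrote 5B at 0x15 = d52b03f85d
  after D4: wrote 4B at 0x01 = 83124e28
  after D5: wrote 6B at 0x0a = 9173f618361b
query mem[0x19]=0x5d, mem[0x0f]=0x1b, mem[0x0a]=0x91, mem[0x06]=0x4e, mem[0x02]=0x12

MEM[0x19,0x0f,0x0a,0x06,0x02] = 5d 1b 91 4e 12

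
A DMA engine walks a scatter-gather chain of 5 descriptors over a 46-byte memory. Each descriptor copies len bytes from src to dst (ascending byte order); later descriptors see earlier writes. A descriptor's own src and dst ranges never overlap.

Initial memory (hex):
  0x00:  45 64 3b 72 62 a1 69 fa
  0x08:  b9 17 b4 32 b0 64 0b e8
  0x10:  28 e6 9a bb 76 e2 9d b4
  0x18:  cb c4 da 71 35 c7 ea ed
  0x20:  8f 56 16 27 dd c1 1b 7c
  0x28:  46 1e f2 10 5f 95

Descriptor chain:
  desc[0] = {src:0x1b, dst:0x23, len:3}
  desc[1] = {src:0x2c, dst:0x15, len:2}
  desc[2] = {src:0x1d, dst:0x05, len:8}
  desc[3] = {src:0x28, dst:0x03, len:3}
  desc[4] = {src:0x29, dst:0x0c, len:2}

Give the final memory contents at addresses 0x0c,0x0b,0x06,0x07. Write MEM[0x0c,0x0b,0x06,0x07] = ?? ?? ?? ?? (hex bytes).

MEM[0x0c,0x0b,0x06,0x07] = 1e 71 ea ed

#0 dst[0x23+3] := {0x71,0x35,0xc7}
#1 dst[0x15+2] := {0x5f,0x95}
#2 dst[0x05+8] := {0xc7,0xea,0xed,0x8f,0x56,0x16,0x71,0x35}
#3 dst[0x03+3] := {0x46,0x1e,0xf2}
#4 dst[0x0c+2] := {0x1e,0xf2}
query mem[0x0c]=0x1e, mem[0x0b]=0x71, mem[0x06]=0xea, mem[0x07]=0xed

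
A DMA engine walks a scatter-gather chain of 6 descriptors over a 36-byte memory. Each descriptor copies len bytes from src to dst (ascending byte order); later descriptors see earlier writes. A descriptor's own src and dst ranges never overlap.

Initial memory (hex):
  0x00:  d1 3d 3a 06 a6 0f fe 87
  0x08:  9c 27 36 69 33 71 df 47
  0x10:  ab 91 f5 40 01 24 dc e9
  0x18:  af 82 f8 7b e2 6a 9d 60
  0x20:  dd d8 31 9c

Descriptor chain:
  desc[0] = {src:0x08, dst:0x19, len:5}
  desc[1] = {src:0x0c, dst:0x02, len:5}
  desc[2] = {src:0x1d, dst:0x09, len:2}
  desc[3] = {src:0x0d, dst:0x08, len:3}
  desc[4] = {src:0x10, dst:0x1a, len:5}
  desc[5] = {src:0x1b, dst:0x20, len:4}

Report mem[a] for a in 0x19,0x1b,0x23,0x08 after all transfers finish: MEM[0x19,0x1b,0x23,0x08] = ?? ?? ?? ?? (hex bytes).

MEM[0x19,0x1b,0x23,0x08] = 9c 91 01 71

  after D0: wrote 5B at 0x19 = 9c27366933
  after D1: wrote 5B at 0x02 = 3371df47ab
  after D2: wrote 2B at 0x09 = 339d
  after D3: wrote 3B at 0x08 = 71df47
  after D4: wrote 5B at 0x1a = ab91f54001
  after D5: wrote 4B at 0x20 = 91f54001
query mem[0x19]=0x9c, mem[0x1b]=0x91, mem[0x23]=0x01, mem[0x08]=0x71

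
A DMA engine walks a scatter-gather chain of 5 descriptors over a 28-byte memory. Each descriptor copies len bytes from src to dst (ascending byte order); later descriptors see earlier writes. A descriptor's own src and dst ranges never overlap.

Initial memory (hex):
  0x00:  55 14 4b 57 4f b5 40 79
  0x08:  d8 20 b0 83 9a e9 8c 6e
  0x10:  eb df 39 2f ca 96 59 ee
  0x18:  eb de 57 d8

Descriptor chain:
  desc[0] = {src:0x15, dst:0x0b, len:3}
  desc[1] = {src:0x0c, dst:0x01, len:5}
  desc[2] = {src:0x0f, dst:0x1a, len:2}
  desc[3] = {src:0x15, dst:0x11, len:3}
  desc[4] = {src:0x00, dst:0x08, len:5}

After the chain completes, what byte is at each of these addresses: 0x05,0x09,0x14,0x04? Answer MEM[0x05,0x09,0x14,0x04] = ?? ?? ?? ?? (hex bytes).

  after D0: wrote 3B at 0x0b = 9659ee
  after D1: wrote 5B at 0x01 = 59ee8c6eeb
  after D2: wrote 2B at 0x1a = 6eeb
  after D3: wrote 3B at 0x11 = 9659ee
  after D4: wrote 5B at 0x08 = 5559ee8c6e
query mem[0x05]=0xeb, mem[0x09]=0x59, mem[0x14]=0xca, mem[0x04]=0x6e

MEM[0x05,0x09,0x14,0x04] = eb 59 ca 6e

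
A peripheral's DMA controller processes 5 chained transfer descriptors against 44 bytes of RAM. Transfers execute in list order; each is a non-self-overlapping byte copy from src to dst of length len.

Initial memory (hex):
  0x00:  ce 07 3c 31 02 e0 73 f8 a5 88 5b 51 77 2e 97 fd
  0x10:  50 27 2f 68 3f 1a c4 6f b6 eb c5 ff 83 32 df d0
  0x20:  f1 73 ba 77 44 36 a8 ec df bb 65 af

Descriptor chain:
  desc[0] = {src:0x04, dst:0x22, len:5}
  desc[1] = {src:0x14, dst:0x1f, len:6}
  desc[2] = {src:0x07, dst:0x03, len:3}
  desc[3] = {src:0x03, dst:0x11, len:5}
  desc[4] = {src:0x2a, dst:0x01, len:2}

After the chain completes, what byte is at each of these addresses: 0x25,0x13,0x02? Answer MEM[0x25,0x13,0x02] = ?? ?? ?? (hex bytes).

MEM[0x25,0x13,0x02] = f8 88 af

  after D0: wrote 5B at 0x22 = 02e073f8a5
  after D1: wrote 6B at 0x1f = 3f1ac46fb6eb
  after D2: wrote 3B at 0x03 = f8a588
  after D3: wrote 5B at 0x11 = f8a58873f8
  after D4: wrote 2B at 0x01 = 65af
query mem[0x25]=0xf8, mem[0x13]=0x88, mem[0x02]=0xaf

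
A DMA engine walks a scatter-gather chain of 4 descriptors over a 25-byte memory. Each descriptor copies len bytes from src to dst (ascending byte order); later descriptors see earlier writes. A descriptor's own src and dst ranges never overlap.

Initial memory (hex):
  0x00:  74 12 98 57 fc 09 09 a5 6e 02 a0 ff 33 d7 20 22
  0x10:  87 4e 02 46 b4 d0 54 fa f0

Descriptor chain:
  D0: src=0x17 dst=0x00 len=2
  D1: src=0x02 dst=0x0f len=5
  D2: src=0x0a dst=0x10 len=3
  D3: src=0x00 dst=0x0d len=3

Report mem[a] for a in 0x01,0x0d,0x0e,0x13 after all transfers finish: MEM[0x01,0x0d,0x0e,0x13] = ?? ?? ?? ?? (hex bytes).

MEM[0x01,0x0d,0x0e,0x13] = f0 fa f0 09

[0] 0x17->0x00 len=2 : fa f0
[1] 0x02->0x0f len=5 : 98 57 fc 09 09
[2] 0x0a->0x10 len=3 : a0 ff 33
[3] 0x00->0x0d len=3 : fa f0 98
query mem[0x01]=0xf0, mem[0x0d]=0xfa, mem[0x0e]=0xf0, mem[0x13]=0x09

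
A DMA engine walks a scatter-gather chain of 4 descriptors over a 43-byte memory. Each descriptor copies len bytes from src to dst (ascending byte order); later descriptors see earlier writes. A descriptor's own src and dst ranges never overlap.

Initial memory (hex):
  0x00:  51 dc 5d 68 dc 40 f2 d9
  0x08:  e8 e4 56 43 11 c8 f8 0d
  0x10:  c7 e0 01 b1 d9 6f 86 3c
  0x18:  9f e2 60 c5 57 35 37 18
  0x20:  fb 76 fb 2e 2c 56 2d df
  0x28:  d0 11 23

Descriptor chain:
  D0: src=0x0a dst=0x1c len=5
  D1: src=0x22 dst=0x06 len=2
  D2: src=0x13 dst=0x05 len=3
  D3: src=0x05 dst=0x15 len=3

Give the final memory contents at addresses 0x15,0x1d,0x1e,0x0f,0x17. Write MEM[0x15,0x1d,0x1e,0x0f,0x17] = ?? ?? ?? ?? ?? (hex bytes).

MEM[0x15,0x1d,0x1e,0x0f,0x17] = b1 43 11 0d 6f

  after D0: wrote 5B at 0x1c = 564311c8f8
  after D1: wrote 2B at 0x06 = fb2e
  after D2: wrote 3B at 0x05 = b1d96f
  after D3: wrote 3B at 0x15 = b1d96f
query mem[0x15]=0xb1, mem[0x1d]=0x43, mem[0x1e]=0x11, mem[0x0f]=0x0d, mem[0x17]=0x6f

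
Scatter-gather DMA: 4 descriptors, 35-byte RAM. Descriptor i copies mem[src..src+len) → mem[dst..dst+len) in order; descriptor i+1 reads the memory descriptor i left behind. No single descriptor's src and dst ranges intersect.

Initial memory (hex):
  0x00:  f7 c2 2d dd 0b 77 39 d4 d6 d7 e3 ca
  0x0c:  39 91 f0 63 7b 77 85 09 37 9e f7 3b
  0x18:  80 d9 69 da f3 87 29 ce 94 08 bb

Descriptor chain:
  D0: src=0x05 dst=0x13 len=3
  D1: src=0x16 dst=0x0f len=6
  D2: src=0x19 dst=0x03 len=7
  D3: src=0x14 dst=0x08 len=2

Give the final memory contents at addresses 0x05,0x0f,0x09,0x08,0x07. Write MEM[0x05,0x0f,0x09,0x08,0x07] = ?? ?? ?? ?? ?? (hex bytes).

D0: mem[0x13..0x15] <- [77 39 d4]
D1: mem[0x0f..0x14] <- [f7 3b 80 d9 69 da]
D2: mem[0x03..0x09] <- [d9 69 da f3 87 29 ce]
D3: mem[0x08..0x09] <- [da d4]
query mem[0x05]=0xda, mem[0x0f]=0xf7, mem[0x09]=0xd4, mem[0x08]=0xda, mem[0x07]=0x87

MEM[0x05,0x0f,0x09,0x08,0x07] = da f7 d4 da 87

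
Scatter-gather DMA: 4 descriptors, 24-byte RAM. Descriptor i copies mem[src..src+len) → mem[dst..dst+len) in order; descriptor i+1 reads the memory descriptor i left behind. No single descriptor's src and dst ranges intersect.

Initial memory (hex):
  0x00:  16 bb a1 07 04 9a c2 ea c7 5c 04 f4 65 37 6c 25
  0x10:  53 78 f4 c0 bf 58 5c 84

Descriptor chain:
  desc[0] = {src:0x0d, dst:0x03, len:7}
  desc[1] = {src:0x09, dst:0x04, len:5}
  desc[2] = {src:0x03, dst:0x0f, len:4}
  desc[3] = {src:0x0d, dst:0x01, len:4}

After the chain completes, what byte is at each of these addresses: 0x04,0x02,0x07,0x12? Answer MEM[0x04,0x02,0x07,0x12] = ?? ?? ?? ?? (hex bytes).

D0: mem[0x03..0x09] <- [37 6c 25 53 78 f4 c0]
D1: mem[0x04..0x08] <- [c0 04 f4 65 37]
D2: mem[0x0f..0x12] <- [37 c0 04 f4]
D3: mem[0x01..0x04] <- [37 6c 37 c0]
query mem[0x04]=0xc0, mem[0x02]=0x6c, mem[0x07]=0x65, mem[0x12]=0xf4

MEM[0x04,0x02,0x07,0x12] = c0 6c 65 f4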